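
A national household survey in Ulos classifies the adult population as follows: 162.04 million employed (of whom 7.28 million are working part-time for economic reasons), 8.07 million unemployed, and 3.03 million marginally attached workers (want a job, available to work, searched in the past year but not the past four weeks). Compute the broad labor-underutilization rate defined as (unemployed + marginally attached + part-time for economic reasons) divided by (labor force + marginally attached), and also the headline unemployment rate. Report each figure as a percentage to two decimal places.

Labor force = 162.04 + 8.07 = 170.11 million.
Numerator = 8.07 + 3.03 + 7.28 = 18.38 million.
Denominator = 170.11 + 3.03 = 173.14 million.
Broad rate = 18.38 / 173.14 = 10.62%.
Headline unemployment rate = 8.07 / 170.11 = 4.74%.

Broad underutilization rate ≈ 10.62%; headline unemployment rate ≈ 4.74%.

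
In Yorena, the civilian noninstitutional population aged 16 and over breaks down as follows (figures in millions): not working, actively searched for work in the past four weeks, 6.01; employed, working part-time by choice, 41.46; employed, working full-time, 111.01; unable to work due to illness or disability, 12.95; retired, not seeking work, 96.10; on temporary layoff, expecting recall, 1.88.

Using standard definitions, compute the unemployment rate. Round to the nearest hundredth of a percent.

Unemployment rate ≈ 4.92%.

Employed = 41.46 + 111.01 = 152.47 million.
Unemployed = 6.01 + 1.88 = 7.89 million (jobless and actively searching, or on temporary layoff).
Labor force = 152.47 + 7.89 = 160.36 million.
Unemployment rate = 7.89 / 160.36 = 4.92%.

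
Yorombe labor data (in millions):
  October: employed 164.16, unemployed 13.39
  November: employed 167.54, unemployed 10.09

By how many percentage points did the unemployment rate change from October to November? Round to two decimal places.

The unemployment rate changed by −1.86 percentage points.

October: labor force = 164.16 + 13.39 = 177.55; u = 13.39/177.55 = 7.54%.
November: labor force = 167.54 + 10.09 = 177.63; u = 10.09/177.63 = 5.68%.
Change = 5.68% − 7.54% = −1.86 pp.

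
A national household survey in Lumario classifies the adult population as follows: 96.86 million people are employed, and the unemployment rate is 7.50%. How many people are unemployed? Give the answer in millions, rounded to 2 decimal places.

Let U be the number unemployed. The labor force is E + U, and U/(E+U) = 0.0750.
So U = 0.0750 × 96.86 / (1 − 0.0750) = 7.2645 / 0.9250 ≈ 7.85 million.

About 7.85 million are unemployed.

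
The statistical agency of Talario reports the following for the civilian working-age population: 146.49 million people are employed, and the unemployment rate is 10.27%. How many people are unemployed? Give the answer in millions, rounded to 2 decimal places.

About 16.77 million are unemployed.

Let U be the number unemployed. The labor force is E + U, and U/(E+U) = 0.1027.
So U = 0.1027 × 146.49 / (1 − 0.1027) = 15.0445 / 0.8973 ≈ 16.77 million.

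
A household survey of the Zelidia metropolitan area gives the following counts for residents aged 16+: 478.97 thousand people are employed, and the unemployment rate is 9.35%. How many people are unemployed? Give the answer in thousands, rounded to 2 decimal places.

About 49.40 thousand are unemployed.

Let U be the number unemployed. The labor force is E + U, and U/(E+U) = 0.0935.
So U = 0.0935 × 478.97 / (1 − 0.0935) = 44.7837 / 0.9065 ≈ 49.40 thousand.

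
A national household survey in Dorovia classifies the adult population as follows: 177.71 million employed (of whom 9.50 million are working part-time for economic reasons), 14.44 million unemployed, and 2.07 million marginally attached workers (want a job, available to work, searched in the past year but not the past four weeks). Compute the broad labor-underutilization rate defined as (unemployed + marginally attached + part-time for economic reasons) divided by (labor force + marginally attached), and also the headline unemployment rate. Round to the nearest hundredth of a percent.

Broad underutilization rate ≈ 13.39%; headline unemployment rate ≈ 7.51%.

Labor force = 177.71 + 14.44 = 192.15 million.
Numerator = 14.44 + 2.07 + 9.50 = 26.01 million.
Denominator = 192.15 + 2.07 = 194.22 million.
Broad rate = 26.01 / 194.22 = 13.39%.
Headline unemployment rate = 14.44 / 192.15 = 7.51%.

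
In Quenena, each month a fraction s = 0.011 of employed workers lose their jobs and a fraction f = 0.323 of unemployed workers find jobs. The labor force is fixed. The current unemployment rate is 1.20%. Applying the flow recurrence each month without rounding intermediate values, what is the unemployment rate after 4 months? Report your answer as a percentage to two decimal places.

Unemployment rate after four months ≈ 2.88%.

With a fixed labor force, u_{t+1} = u_t + s·(1−u_t) − f·u_t = u_t·(1−s−f) + s.
Here 1−s−f = 0.666 and s = 0.011.
u_1 = 0.012000 × 0.666 + 0.011 = 0.018992.
u_2 = 0.018992 × 0.666 + 0.011 = 0.023649.
u_3 = 0.023649 × 0.666 + 0.011 = 0.026750.
u_4 = 0.026750 × 0.666 + 0.011 = 0.028816.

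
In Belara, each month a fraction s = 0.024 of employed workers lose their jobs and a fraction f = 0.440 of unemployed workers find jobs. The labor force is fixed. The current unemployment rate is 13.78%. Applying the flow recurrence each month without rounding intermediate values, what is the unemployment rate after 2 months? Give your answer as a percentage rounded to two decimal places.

Unemployment rate after two months ≈ 7.65%.

With a fixed labor force, u_{t+1} = u_t + s·(1−u_t) − f·u_t = u_t·(1−s−f) + s.
Here 1−s−f = 0.536 and s = 0.024.
u_1 = 0.137800 × 0.536 + 0.024 = 0.097861.
u_2 = 0.097861 × 0.536 + 0.024 = 0.076453.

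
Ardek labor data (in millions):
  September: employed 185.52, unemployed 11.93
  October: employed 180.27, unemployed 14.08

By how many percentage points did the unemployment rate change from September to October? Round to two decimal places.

September: labor force = 185.52 + 11.93 = 197.45; u = 11.93/197.45 = 6.04%.
October: labor force = 180.27 + 14.08 = 194.35; u = 14.08/194.35 = 7.24%.
Change = 7.24% − 6.04% = +1.20 pp.

The unemployment rate changed by +1.20 percentage points.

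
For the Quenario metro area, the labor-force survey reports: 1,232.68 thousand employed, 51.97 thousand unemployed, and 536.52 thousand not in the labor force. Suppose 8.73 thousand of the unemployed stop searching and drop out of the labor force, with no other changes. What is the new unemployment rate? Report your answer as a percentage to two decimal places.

Initially, labor force = 1,232.68 + 51.97 = 1,284.65 thousand, so u = 51.97/1,284.65 = 4.05%.
After the change, unemployed and labor force both fall by 8.73 → E = 1,232.68, U = 43.24, labor force = 1,275.92 thousand.
New unemployment rate = 43.24 / 1,275.92 = 3.39%.

New unemployment rate ≈ 3.39%.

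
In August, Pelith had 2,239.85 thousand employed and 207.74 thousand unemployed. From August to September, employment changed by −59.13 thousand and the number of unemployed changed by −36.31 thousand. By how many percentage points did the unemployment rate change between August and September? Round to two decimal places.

August: labor force = 2,239.85 + 207.74 = 2,447.59; u = 207.74/2,447.59 = 8.49%.
September: labor force = 2,180.72 + 171.43 = 2,352.15; u = 171.43/2,352.15 = 7.29%.
Change = 7.29% − 8.49% = −1.20 pp.

The unemployment rate changed by −1.20 percentage points.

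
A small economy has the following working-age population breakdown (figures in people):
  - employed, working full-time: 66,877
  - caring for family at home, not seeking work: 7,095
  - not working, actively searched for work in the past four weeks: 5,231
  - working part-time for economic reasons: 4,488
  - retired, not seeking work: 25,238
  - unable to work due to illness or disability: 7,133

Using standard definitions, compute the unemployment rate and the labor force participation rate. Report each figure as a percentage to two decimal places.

Employed = 66,877 + 4,488 = 71,365 (anyone who worked, including part-time for economic reasons, counts as employed).
Unemployed = 5,231.
Labor force = 71,365 + 5,231 = 76,596.
Not in labor force = 7,095 + 25,238 + 7,133 = 39,466 (those not working and not actively searching are outside the labor force).
Civilian working-age population = 76,596 + 39,466 = 116,062.
Unemployment rate = 5,231 / 76,596 = 6.83%.
Labor force participation rate = 76,596 / 116,062 = 66.00%.

Unemployment rate ≈ 6.83%; labor force participation rate ≈ 66.00%.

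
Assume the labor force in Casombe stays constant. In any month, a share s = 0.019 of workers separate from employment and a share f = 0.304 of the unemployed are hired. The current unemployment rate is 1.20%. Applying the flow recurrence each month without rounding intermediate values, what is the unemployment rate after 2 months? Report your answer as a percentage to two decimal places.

Unemployment rate after two months ≈ 3.74%.

With a fixed labor force, u_{t+1} = u_t + s·(1−u_t) − f·u_t = u_t·(1−s−f) + s.
Here 1−s−f = 0.677 and s = 0.019.
u_1 = 0.012000 × 0.677 + 0.019 = 0.027124.
u_2 = 0.027124 × 0.677 + 0.019 = 0.037363.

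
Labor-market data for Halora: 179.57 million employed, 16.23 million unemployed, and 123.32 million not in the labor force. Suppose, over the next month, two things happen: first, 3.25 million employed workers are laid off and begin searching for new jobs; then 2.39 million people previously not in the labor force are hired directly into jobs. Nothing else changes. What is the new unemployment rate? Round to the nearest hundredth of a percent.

New unemployment rate ≈ 9.83%.

Initially, labor force = 179.57 + 16.23 = 195.80 million, so u = 16.23/195.80 = 8.29%.
After the first change, employed falls and unemployed rises by 3.25; labor force unchanged → E = 176.32, U = 19.48, labor force = 195.80 million.
After the second change, employed and labor force both rise by 2.39; unemployed unchanged → E = 178.71, U = 19.48, labor force = 198.19 million.
New unemployment rate = 19.48 / 198.19 = 9.83%.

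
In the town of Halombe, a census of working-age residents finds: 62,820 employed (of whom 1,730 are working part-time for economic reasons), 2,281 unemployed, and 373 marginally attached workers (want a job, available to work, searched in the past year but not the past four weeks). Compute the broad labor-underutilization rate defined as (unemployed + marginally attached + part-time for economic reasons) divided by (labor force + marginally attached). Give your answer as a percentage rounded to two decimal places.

Labor force = 62,820 + 2,281 = 65,101.
Numerator = 2,281 + 373 + 1,730 = 4,384.
Denominator = 65,101 + 373 = 65,474.
Broad rate = 4,384 / 65,474 = 6.70%.

Broad underutilization rate ≈ 6.70%.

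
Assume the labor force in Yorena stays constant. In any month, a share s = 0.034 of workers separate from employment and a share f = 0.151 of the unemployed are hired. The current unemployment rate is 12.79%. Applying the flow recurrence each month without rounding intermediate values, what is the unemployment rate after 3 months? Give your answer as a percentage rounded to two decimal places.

With a fixed labor force, u_{t+1} = u_t + s·(1−u_t) − f·u_t = u_t·(1−s−f) + s.
Here 1−s−f = 0.815 and s = 0.034.
u_1 = 0.127900 × 0.815 + 0.034 = 0.138238.
u_2 = 0.138238 × 0.815 + 0.034 = 0.146664.
u_3 = 0.146664 × 0.815 + 0.034 = 0.153531.

Unemployment rate after three months ≈ 15.35%.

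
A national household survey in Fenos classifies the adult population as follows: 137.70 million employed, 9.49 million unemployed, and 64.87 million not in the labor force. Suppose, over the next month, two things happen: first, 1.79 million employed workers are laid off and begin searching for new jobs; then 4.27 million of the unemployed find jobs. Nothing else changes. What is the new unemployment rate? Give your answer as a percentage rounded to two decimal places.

New unemployment rate ≈ 4.76%.

Initially, labor force = 137.70 + 9.49 = 147.19 million, so u = 9.49/147.19 = 6.45%.
After the first change, employed falls and unemployed rises by 1.79; labor force unchanged → E = 135.91, U = 11.28, labor force = 147.19 million.
After the second change, unemployed falls and employed rises by 4.27; labor force unchanged → E = 140.18, U = 7.01, labor force = 147.19 million.
New unemployment rate = 7.01 / 147.19 = 4.76%.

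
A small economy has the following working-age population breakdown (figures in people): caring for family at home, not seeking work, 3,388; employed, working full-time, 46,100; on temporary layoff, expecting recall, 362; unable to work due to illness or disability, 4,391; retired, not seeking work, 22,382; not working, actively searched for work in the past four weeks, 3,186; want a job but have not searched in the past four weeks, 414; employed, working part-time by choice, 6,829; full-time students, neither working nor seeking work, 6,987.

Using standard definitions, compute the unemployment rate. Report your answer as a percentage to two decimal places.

Employed = 46,100 + 6,829 = 52,929.
Unemployed = 362 + 3,186 = 3,548 (jobless and actively searching, or on temporary layoff).
Labor force = 52,929 + 3,548 = 56,477.
Unemployment rate = 3,548 / 56,477 = 6.28%.

Unemployment rate ≈ 6.28%.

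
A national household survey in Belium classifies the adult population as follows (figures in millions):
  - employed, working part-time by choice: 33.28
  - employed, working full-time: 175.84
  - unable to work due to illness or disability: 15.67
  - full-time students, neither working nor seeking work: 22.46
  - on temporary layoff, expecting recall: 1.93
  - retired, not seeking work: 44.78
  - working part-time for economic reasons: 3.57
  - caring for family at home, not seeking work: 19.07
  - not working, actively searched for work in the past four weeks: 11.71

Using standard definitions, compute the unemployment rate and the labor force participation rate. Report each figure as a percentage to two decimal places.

Unemployment rate ≈ 6.03%; labor force participation rate ≈ 68.94%.

Employed = 33.28 + 175.84 + 3.57 = 212.69 million (anyone who worked, including part-time for economic reasons, counts as employed).
Unemployed = 1.93 + 11.71 = 13.64 million (jobless and actively searching, or on temporary layoff).
Labor force = 212.69 + 13.64 = 226.33 million.
Not in labor force = 15.67 + 22.46 + 44.78 + 19.07 = 101.98 million (those not working and not actively searching are outside the labor force).
Civilian working-age population = 226.33 + 101.98 = 328.31 million.
Unemployment rate = 13.64 / 226.33 = 6.03%.
Labor force participation rate = 226.33 / 328.31 = 68.94%.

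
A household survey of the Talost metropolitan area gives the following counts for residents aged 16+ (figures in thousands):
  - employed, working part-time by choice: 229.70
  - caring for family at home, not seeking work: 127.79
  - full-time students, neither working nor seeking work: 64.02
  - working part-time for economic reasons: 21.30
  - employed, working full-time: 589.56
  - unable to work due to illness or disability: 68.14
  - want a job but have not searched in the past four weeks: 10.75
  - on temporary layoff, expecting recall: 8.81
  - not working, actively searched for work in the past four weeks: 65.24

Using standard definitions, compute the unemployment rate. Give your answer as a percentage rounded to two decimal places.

Unemployment rate ≈ 8.10%.

Employed = 229.70 + 21.30 + 589.56 = 840.56 thousand (anyone who worked, including part-time for economic reasons, counts as employed).
Unemployed = 8.81 + 65.24 = 74.05 thousand (jobless and actively searching, or on temporary layoff).
Labor force = 840.56 + 74.05 = 914.61 thousand.
Unemployment rate = 74.05 / 914.61 = 8.10%.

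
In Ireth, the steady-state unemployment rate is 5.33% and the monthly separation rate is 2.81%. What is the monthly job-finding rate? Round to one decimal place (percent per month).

From u* = s/(s+f): f = s·(1−u)/u.
f = 2.81 × (1 − 0.0533) / 0.0533 = 2.6602 / 0.0533 ≈ 49.9% per month.

Job-finding rate ≈ 49.9% per month.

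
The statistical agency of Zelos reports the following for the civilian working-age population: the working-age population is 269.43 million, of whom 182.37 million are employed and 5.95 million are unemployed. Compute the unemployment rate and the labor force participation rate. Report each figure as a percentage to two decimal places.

Unemployment rate ≈ 3.16%; labor force participation rate ≈ 69.90%.

Labor force = employed + unemployed = 182.37 + 5.95 = 188.32 million.
Unemployment rate = 5.95 / 188.32 = 3.16%.
Labor force participation rate = 188.32 / 269.43 = 69.90%.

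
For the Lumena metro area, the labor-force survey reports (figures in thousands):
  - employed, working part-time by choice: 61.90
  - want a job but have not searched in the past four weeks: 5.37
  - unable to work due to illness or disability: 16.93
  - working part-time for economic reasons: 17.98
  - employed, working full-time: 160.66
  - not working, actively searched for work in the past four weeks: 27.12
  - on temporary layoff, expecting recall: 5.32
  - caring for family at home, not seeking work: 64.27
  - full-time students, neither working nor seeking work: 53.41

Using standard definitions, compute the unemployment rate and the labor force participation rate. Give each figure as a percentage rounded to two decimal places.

Unemployment rate ≈ 11.88%; labor force participation rate ≈ 66.10%.

Employed = 61.90 + 17.98 + 160.66 = 240.54 thousand (anyone who worked, including part-time for economic reasons, counts as employed).
Unemployed = 27.12 + 5.32 = 32.44 thousand (jobless and actively searching, or on temporary layoff).
Labor force = 240.54 + 32.44 = 272.98 thousand.
Not in labor force = 5.37 + 16.93 + 64.27 + 53.41 = 139.98 thousand (those not working and not actively searching are outside the labor force — including those who want a job but have given up searching).
Civilian working-age population = 272.98 + 139.98 = 412.96 thousand.
Unemployment rate = 32.44 / 272.98 = 11.88%.
Labor force participation rate = 272.98 / 412.96 = 66.10%.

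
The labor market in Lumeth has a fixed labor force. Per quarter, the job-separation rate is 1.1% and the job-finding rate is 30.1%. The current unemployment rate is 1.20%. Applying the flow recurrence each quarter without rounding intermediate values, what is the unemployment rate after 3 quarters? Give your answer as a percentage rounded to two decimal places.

With a fixed labor force, u_{t+1} = u_t + s·(1−u_t) − f·u_t = u_t·(1−s−f) + s.
Here 1−s−f = 0.688 and s = 0.011.
u_1 = 0.012000 × 0.688 + 0.011 = 0.019256.
u_2 = 0.019256 × 0.688 + 0.011 = 0.024248.
u_3 = 0.024248 × 0.688 + 0.011 = 0.027683.

Unemployment rate after three quarters ≈ 2.77%.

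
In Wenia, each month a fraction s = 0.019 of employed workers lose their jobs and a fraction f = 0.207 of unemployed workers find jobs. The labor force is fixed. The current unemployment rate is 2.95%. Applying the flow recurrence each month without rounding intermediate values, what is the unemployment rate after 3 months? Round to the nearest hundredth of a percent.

With a fixed labor force, u_{t+1} = u_t + s·(1−u_t) − f·u_t = u_t·(1−s−f) + s.
Here 1−s−f = 0.774 and s = 0.019.
u_1 = 0.029500 × 0.774 + 0.019 = 0.041833.
u_2 = 0.041833 × 0.774 + 0.019 = 0.051379.
u_3 = 0.051379 × 0.774 + 0.019 = 0.058767.

Unemployment rate after three months ≈ 5.88%.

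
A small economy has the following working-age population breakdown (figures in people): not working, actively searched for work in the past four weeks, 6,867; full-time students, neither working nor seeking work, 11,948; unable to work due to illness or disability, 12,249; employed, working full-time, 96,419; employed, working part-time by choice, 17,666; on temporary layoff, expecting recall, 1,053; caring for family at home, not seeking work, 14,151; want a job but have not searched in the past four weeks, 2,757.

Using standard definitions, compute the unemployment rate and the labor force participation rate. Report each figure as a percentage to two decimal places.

Unemployment rate ≈ 6.49%; labor force participation rate ≈ 74.80%.

Employed = 96,419 + 17,666 = 114,085.
Unemployed = 6,867 + 1,053 = 7,920 (jobless and actively searching, or on temporary layoff).
Labor force = 114,085 + 7,920 = 122,005.
Not in labor force = 11,948 + 12,249 + 14,151 + 2,757 = 41,105 (those not working and not actively searching are outside the labor force — including those who want a job but have given up searching).
Civilian working-age population = 122,005 + 41,105 = 163,110.
Unemployment rate = 7,920 / 122,005 = 6.49%.
Labor force participation rate = 122,005 / 163,110 = 74.80%.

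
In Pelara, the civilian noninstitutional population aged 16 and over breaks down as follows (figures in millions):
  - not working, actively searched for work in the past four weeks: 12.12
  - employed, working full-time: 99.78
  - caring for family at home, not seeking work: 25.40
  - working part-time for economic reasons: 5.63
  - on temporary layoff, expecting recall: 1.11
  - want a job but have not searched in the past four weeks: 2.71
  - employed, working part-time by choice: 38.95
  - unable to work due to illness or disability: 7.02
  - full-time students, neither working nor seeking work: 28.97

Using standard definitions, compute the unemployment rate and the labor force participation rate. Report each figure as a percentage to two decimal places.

Unemployment rate ≈ 8.40%; labor force participation rate ≈ 71.09%.

Employed = 99.78 + 5.63 + 38.95 = 144.36 million (anyone who worked, including part-time for economic reasons, counts as employed).
Unemployed = 12.12 + 1.11 = 13.23 million (jobless and actively searching, or on temporary layoff).
Labor force = 144.36 + 13.23 = 157.59 million.
Not in labor force = 25.40 + 2.71 + 7.02 + 28.97 = 64.10 million (those not working and not actively searching are outside the labor force — including those who want a job but have given up searching).
Civilian working-age population = 157.59 + 64.10 = 221.69 million.
Unemployment rate = 13.23 / 157.59 = 8.40%.
Labor force participation rate = 157.59 / 221.69 = 71.09%.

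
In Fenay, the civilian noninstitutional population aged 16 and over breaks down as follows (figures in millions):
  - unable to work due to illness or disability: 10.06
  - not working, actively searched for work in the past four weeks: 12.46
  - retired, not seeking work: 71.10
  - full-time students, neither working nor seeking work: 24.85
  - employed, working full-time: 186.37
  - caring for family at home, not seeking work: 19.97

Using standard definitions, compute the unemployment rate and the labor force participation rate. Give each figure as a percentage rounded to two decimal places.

Employed = 186.37 million.
Unemployed = 12.46 million.
Labor force = 186.37 + 12.46 = 198.83 million.
Not in labor force = 10.06 + 71.10 + 24.85 + 19.97 = 125.98 million (those not working and not actively searching are outside the labor force).
Civilian working-age population = 198.83 + 125.98 = 324.81 million.
Unemployment rate = 12.46 / 198.83 = 6.27%.
Labor force participation rate = 198.83 / 324.81 = 61.21%.

Unemployment rate ≈ 6.27%; labor force participation rate ≈ 61.21%.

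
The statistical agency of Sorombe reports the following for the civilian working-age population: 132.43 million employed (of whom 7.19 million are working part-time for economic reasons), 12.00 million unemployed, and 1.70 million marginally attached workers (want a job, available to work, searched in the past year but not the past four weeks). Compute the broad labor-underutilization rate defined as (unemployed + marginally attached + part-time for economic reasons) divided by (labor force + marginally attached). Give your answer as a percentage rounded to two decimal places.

Labor force = 132.43 + 12.00 = 144.43 million.
Numerator = 12.00 + 1.70 + 7.19 = 20.89 million.
Denominator = 144.43 + 1.70 = 146.13 million.
Broad rate = 20.89 / 146.13 = 14.30%.

Broad underutilization rate ≈ 14.30%.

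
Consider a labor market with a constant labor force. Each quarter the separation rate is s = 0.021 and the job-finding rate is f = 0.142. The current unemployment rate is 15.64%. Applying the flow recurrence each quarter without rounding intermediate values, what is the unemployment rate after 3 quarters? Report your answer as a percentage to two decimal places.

With a fixed labor force, u_{t+1} = u_t + s·(1−u_t) − f·u_t = u_t·(1−s−f) + s.
Here 1−s−f = 0.837 and s = 0.021.
u_1 = 0.156400 × 0.837 + 0.021 = 0.151907.
u_2 = 0.151907 × 0.837 + 0.021 = 0.148146.
u_3 = 0.148146 × 0.837 + 0.021 = 0.144998.

Unemployment rate after three quarters ≈ 14.50%.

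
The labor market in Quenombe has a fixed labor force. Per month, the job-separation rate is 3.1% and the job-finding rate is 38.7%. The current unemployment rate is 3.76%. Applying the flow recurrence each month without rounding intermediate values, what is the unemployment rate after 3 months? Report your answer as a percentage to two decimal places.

Unemployment rate after three months ≈ 6.70%.

With a fixed labor force, u_{t+1} = u_t + s·(1−u_t) − f·u_t = u_t·(1−s−f) + s.
Here 1−s−f = 0.582 and s = 0.031.
u_1 = 0.037600 × 0.582 + 0.031 = 0.052883.
u_2 = 0.052883 × 0.582 + 0.031 = 0.061778.
u_3 = 0.061778 × 0.582 + 0.031 = 0.066955.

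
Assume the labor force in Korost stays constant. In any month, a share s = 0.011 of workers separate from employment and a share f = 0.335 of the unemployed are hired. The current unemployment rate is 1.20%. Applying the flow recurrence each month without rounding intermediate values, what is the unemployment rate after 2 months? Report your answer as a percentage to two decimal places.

Unemployment rate after two months ≈ 2.33%.

With a fixed labor force, u_{t+1} = u_t + s·(1−u_t) − f·u_t = u_t·(1−s−f) + s.
Here 1−s−f = 0.654 and s = 0.011.
u_1 = 0.012000 × 0.654 + 0.011 = 0.018848.
u_2 = 0.018848 × 0.654 + 0.011 = 0.023327.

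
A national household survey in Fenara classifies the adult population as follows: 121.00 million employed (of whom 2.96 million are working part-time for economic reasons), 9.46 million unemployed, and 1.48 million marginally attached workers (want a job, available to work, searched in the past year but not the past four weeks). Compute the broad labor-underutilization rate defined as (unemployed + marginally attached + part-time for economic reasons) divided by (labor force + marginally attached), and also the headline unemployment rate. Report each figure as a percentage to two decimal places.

Labor force = 121.00 + 9.46 = 130.46 million.
Numerator = 9.46 + 1.48 + 2.96 = 13.90 million.
Denominator = 130.46 + 1.48 = 131.94 million.
Broad rate = 13.90 / 131.94 = 10.54%.
Headline unemployment rate = 9.46 / 130.46 = 7.25%.

Broad underutilization rate ≈ 10.54%; headline unemployment rate ≈ 7.25%.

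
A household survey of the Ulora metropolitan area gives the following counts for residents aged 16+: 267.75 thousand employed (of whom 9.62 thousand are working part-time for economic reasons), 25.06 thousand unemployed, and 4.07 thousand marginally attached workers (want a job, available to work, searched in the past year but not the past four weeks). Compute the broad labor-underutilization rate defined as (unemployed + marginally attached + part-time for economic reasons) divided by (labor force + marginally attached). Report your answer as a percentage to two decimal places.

Broad underutilization rate ≈ 13.05%.

Labor force = 267.75 + 25.06 = 292.81 thousand.
Numerator = 25.06 + 4.07 + 9.62 = 38.75 thousand.
Denominator = 292.81 + 4.07 = 296.88 thousand.
Broad rate = 38.75 / 296.88 = 13.05%.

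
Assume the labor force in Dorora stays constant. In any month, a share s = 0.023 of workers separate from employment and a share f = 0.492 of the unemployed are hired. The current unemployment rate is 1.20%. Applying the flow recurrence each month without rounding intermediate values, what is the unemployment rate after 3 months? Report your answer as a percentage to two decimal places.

Unemployment rate after three months ≈ 4.09%.

With a fixed labor force, u_{t+1} = u_t + s·(1−u_t) − f·u_t = u_t·(1−s−f) + s.
Here 1−s−f = 0.485 and s = 0.023.
u_1 = 0.012000 × 0.485 + 0.023 = 0.028820.
u_2 = 0.028820 × 0.485 + 0.023 = 0.036978.
u_3 = 0.036978 × 0.485 + 0.023 = 0.040934.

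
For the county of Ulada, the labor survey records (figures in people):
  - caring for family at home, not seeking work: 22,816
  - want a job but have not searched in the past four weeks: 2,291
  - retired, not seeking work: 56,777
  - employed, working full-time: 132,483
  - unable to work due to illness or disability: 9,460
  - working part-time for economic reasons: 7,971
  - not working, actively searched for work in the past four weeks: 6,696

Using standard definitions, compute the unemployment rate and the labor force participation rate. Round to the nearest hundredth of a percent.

Employed = 132,483 + 7,971 = 140,454 (anyone who worked, including part-time for economic reasons, counts as employed).
Unemployed = 6,696.
Labor force = 140,454 + 6,696 = 147,150.
Not in labor force = 22,816 + 2,291 + 56,777 + 9,460 = 91,344 (those not working and not actively searching are outside the labor force — including those who want a job but have given up searching).
Civilian working-age population = 147,150 + 91,344 = 238,494.
Unemployment rate = 6,696 / 147,150 = 4.55%.
Labor force participation rate = 147,150 / 238,494 = 61.70%.

Unemployment rate ≈ 4.55%; labor force participation rate ≈ 61.70%.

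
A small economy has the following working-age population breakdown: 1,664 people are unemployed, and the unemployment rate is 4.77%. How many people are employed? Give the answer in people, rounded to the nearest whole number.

About 33,221 are employed.

Labor force = U / u = 1,664 / 0.0477 ≈ 34,885.
Employed = labor force − unemployed = 34,885 − 1,664 = 33,221.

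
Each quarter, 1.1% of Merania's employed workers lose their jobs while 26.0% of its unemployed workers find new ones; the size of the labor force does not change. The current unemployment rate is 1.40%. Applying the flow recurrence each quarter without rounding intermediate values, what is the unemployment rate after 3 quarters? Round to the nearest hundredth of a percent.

With a fixed labor force, u_{t+1} = u_t + s·(1−u_t) − f·u_t = u_t·(1−s−f) + s.
Here 1−s−f = 0.729 and s = 0.011.
u_1 = 0.014000 × 0.729 + 0.011 = 0.021206.
u_2 = 0.021206 × 0.729 + 0.011 = 0.026459.
u_3 = 0.026459 × 0.729 + 0.011 = 0.030289.

Unemployment rate after three quarters ≈ 3.03%.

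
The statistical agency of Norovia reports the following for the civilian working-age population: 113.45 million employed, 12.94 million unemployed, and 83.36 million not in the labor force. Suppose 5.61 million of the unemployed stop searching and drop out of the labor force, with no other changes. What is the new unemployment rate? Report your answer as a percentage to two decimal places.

New unemployment rate ≈ 6.07%.

Initially, labor force = 113.45 + 12.94 = 126.39 million, so u = 12.94/126.39 = 10.24%.
After the change, unemployed and labor force both fall by 5.61 → E = 113.45, U = 7.33, labor force = 120.78 million.
New unemployment rate = 7.33 / 120.78 = 6.07%.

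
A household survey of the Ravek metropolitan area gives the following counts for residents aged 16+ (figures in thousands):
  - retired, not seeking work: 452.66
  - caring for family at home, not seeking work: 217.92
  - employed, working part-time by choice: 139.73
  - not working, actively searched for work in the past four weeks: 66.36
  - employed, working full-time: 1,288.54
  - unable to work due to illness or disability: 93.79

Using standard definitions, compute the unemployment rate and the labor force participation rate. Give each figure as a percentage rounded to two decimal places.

Unemployment rate ≈ 4.44%; labor force participation rate ≈ 66.16%.

Employed = 139.73 + 1,288.54 = 1,428.27 thousand.
Unemployed = 66.36 thousand.
Labor force = 1,428.27 + 66.36 = 1,494.63 thousand.
Not in labor force = 452.66 + 217.92 + 93.79 = 764.37 thousand (those not working and not actively searching are outside the labor force).
Civilian working-age population = 1,494.63 + 764.37 = 2,259.00 thousand.
Unemployment rate = 66.36 / 1,494.63 = 4.44%.
Labor force participation rate = 1,494.63 / 2,259.00 = 66.16%.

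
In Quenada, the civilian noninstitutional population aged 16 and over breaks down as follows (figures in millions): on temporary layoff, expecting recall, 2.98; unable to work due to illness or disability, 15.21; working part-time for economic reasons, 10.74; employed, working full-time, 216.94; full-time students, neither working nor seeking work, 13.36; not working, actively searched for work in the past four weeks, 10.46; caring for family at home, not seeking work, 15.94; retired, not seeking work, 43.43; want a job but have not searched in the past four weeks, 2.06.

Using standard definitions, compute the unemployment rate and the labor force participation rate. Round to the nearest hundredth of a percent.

Employed = 10.74 + 216.94 = 227.68 million (anyone who worked, including part-time for economic reasons, counts as employed).
Unemployed = 2.98 + 10.46 = 13.44 million (jobless and actively searching, or on temporary layoff).
Labor force = 227.68 + 13.44 = 241.12 million.
Not in labor force = 15.21 + 13.36 + 15.94 + 43.43 + 2.06 = 90.00 million (those not working and not actively searching are outside the labor force — including those who want a job but have given up searching).
Civilian working-age population = 241.12 + 90.00 = 331.12 million.
Unemployment rate = 13.44 / 241.12 = 5.57%.
Labor force participation rate = 241.12 / 331.12 = 72.82%.

Unemployment rate ≈ 5.57%; labor force participation rate ≈ 72.82%.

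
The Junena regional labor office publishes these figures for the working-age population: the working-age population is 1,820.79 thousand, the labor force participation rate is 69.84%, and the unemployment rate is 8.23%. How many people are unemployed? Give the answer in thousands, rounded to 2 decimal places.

About 104.66 thousand are unemployed.

Labor force = 0.6984 × 1,820.79 = 1,271.64 thousand.
Unemployed = 0.0823 × 1,271.64 ≈ 104.66 thousand.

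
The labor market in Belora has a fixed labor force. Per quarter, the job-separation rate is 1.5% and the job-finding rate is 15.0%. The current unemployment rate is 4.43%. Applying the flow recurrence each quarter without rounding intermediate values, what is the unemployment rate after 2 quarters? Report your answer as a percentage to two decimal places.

Unemployment rate after two quarters ≈ 5.84%.

With a fixed labor force, u_{t+1} = u_t + s·(1−u_t) − f·u_t = u_t·(1−s−f) + s.
Here 1−s−f = 0.835 and s = 0.015.
u_1 = 0.044300 × 0.835 + 0.015 = 0.051990.
u_2 = 0.051990 × 0.835 + 0.015 = 0.058412.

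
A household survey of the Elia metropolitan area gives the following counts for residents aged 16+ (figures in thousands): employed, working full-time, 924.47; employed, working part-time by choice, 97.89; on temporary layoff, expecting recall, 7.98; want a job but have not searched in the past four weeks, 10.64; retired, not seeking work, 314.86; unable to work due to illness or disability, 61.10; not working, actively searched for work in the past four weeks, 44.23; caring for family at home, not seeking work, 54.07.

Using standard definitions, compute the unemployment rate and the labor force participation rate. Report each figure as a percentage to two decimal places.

Unemployment rate ≈ 4.86%; labor force participation rate ≈ 70.92%.

Employed = 924.47 + 97.89 = 1,022.36 thousand.
Unemployed = 7.98 + 44.23 = 52.21 thousand (jobless and actively searching, or on temporary layoff).
Labor force = 1,022.36 + 52.21 = 1,074.57 thousand.
Not in labor force = 10.64 + 314.86 + 61.10 + 54.07 = 440.67 thousand (those not working and not actively searching are outside the labor force — including those who want a job but have given up searching).
Civilian working-age population = 1,074.57 + 440.67 = 1,515.24 thousand.
Unemployment rate = 52.21 / 1,074.57 = 4.86%.
Labor force participation rate = 1,074.57 / 1,515.24 = 70.92%.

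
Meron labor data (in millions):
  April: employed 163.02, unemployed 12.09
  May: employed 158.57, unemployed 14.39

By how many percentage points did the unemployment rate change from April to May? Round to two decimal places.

The unemployment rate changed by +1.42 percentage points.

April: labor force = 163.02 + 12.09 = 175.11; u = 12.09/175.11 = 6.90%.
May: labor force = 158.57 + 14.39 = 172.96; u = 14.39/172.96 = 8.32%.
Change = 8.32% − 6.90% = +1.42 pp.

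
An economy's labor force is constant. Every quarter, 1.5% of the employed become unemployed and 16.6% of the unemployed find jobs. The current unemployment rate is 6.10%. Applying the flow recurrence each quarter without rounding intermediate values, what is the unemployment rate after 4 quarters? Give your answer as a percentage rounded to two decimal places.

With a fixed labor force, u_{t+1} = u_t + s·(1−u_t) − f·u_t = u_t·(1−s−f) + s.
Here 1−s−f = 0.819 and s = 0.015.
u_1 = 0.061000 × 0.819 + 0.015 = 0.064959.
u_2 = 0.064959 × 0.819 + 0.015 = 0.068201.
u_3 = 0.068201 × 0.819 + 0.015 = 0.070857.
u_4 = 0.070857 × 0.819 + 0.015 = 0.073032.

Unemployment rate after four quarters ≈ 7.30%.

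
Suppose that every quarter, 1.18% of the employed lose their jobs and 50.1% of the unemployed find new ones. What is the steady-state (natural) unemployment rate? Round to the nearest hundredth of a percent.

Steady-state unemployment rate ≈ 2.30%.

At steady state the flows balance: s·E = f·U, so U/(E+U) = s/(s+f).
u* = 1.18 / (1.18 + 50.1) = 1.18 / 51.28 = 2.30%.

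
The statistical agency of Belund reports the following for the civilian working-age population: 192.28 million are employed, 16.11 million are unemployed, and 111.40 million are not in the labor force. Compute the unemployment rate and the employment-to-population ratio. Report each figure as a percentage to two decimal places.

Unemployment rate ≈ 7.73%; employment-population ratio ≈ 60.13%.

Labor force = employed + unemployed = 192.28 + 16.11 = 208.39 million.
Working-age population = 208.39 + 111.40 = 319.79 million.
Unemployment rate = 16.11 / 208.39 = 7.73%.
Employment-population ratio = 192.28 / 319.79 = 60.13%.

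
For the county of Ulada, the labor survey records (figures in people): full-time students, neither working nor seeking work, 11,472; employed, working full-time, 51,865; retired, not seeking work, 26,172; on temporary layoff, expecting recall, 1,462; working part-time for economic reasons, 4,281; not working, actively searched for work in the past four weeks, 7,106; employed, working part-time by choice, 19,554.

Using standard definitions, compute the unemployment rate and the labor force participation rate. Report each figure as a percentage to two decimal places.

Unemployment rate ≈ 10.17%; labor force participation rate ≈ 69.12%.

Employed = 51,865 + 4,281 + 19,554 = 75,700 (anyone who worked, including part-time for economic reasons, counts as employed).
Unemployed = 1,462 + 7,106 = 8,568 (jobless and actively searching, or on temporary layoff).
Labor force = 75,700 + 8,568 = 84,268.
Not in labor force = 11,472 + 26,172 = 37,644 (those not working and not actively searching are outside the labor force).
Civilian working-age population = 84,268 + 37,644 = 121,912.
Unemployment rate = 8,568 / 84,268 = 10.17%.
Labor force participation rate = 84,268 / 121,912 = 69.12%.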